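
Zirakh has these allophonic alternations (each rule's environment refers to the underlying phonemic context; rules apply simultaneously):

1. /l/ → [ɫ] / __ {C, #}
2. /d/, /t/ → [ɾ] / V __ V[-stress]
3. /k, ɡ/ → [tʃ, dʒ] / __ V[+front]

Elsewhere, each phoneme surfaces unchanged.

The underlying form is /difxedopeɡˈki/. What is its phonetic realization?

/d/ (word-initial): rule 2 targets it, but not between a vowel and a following unstressed vowel → unchanged [d].
/d/ — between /e/ and /o/, between a vowel and a following unstressed vowel — surfaces as [ɾ] (rule 2).
/ɡ/ (between /e/ and /k/) fails the environment for rule 3, so it stays [ɡ].
/k/ meets the environment for rule 3 (before a front vowel) → [tʃ].

[difxeɾopeɡˈtʃi]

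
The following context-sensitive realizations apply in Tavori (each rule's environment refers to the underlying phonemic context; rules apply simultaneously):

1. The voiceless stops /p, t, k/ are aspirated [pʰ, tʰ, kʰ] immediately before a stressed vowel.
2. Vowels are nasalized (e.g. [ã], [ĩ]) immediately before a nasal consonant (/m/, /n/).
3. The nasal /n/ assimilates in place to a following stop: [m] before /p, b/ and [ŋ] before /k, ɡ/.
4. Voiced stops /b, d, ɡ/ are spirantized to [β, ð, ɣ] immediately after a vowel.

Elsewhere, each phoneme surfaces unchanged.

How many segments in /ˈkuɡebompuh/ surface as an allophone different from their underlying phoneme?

4

Segments that undergo a rule: /k/ → [kʰ] (rule 1); /ɡ/ → [ɣ] (rule 4); /b/ → [β] (rule 4); /o/ → [õ] (rule 2).
All other segments surface unchanged.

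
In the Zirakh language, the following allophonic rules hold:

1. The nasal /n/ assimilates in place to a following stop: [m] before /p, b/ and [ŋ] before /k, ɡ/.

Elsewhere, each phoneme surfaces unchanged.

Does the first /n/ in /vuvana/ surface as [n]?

/n/ (between /a/ and /a/) is in the target of rule 1 but the environment (before a labial or velar stop) is not met → [n].
The actual realization is [n], which matches [n].

Yes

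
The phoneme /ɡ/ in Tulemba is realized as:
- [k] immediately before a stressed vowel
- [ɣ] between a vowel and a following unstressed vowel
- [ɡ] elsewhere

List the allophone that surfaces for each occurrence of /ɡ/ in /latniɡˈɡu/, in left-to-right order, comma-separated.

[ɡ], [k]

Occurrence 1 (position 6): no conditioning environment matches → elsewhere allophone [ɡ].
Occurrence 2 (position 7): immediately before a stressed vowel → [k].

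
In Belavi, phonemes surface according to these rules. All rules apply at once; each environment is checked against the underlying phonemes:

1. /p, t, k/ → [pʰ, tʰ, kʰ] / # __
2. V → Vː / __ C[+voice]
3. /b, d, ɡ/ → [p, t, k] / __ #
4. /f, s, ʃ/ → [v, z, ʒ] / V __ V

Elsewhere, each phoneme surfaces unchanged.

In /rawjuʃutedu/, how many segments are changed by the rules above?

Segments that undergo a rule: /a/ → [aː] (rule 2); /ʃ/ → [ʒ] (rule 4); /e/ → [eː] (rule 2).
All other segments surface unchanged.

3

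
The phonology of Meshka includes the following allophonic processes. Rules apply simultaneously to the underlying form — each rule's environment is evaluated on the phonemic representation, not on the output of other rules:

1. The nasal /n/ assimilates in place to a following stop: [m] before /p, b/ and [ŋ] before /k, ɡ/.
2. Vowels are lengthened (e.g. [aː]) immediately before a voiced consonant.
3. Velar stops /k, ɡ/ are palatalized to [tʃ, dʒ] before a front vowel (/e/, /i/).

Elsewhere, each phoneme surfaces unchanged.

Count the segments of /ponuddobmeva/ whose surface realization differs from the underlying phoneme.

Segments that undergo a rule: /o/ → [oː] (rule 2); /u/ → [uː] (rule 2); /o/ → [oː] (rule 2); /e/ → [eː] (rule 2).
All other segments surface unchanged.

4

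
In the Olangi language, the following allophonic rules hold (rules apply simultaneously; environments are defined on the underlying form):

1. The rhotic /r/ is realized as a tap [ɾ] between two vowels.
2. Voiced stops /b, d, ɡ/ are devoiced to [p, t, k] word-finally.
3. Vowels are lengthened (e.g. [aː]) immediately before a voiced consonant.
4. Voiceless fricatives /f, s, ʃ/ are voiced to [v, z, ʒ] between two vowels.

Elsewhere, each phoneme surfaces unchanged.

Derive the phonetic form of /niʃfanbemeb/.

[niʃfaːnbeːmeːp]

/n/ stays [n].
/i/ (between /n/ and /ʃ/) is in the target of rule 3 but the environment (before a voiced consonant) is not met → [i].
/ʃ/ (between /i/ and /f/): rule 4 targets it, but not between two vowels → unchanged [ʃ].
/f/ (between /ʃ/ and /a/) fails the environment for rule 4, so it stays [f].
/a/ (between /f/ and /n/) occurs before a voiced consonant → [aː] by rule 3.
/n/ (between /a/ and /b/): no rule targets it → [n].
/b/ (between /n/ and /e/): rule 2 targets it, but not word-finally → unchanged [b].
/e/ — between /b/ and /m/, before a voiced consonant — surfaces as [eː] (rule 3).
/m/ stays [m].
/e/ (between /m/ and /b/): before a voiced consonant, so rule 3 applies → [eː].
/b/ (word-final): word-finally, so rule 2 applies → [p].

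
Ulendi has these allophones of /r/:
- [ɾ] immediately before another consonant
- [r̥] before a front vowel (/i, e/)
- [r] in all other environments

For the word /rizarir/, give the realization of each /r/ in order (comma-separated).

[r̥], [r̥], [r]

Occurrence 1 (position 1): before a front vowel (/i, e/) → [r̥].
Occurrence 2 (position 5): before a front vowel (/i, e/) → [r̥].
Occurrence 3 (position 7): no conditioning environment matches → elsewhere allophone [r].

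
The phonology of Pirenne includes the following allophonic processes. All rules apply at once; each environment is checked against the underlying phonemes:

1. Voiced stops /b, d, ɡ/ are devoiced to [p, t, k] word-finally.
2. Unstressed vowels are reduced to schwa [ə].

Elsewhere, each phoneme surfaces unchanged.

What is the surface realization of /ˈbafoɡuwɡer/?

/b/ (word-initial) is in the target of rule 1 but the environment (word-finally) is not met → [b].
/a/ (between /b/ and /f/) fails the environment for rule 2, so it stays [a].
/f/ stays [f].
/o/ (between /f/ and /ɡ/) occurs in an unstressed syllable → [ə] by rule 2.
/ɡ/ (between /o/ and /u/) is in the target of rule 1 but the environment (word-finally) is not met → [ɡ].
Rule 2 applies to /u/ (between /ɡ/ and /w/: in an unstressed syllable) → [ə].
/w/ — not in any rule's target class → [w].
/ɡ/ (between /w/ and /e/): rule 1 targets it, but not word-finally → unchanged [ɡ].
/e/ (between /ɡ/ and /r/) occurs in an unstressed syllable → [ə] by rule 2.
/r/ (word-final): no rule targets it → [r].

[ˈbafəɡəwɡər]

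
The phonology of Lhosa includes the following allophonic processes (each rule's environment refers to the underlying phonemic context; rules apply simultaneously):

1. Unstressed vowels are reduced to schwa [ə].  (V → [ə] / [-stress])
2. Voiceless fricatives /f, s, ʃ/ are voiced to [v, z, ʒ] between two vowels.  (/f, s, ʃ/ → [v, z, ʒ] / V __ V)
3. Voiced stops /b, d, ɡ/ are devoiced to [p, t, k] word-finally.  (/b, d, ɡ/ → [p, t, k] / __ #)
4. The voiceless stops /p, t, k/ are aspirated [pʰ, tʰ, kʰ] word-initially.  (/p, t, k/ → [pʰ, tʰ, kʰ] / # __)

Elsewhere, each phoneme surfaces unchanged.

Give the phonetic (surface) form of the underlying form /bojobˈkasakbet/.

[bəjəbˈkazəkbət]

/b/ (word-initial): rule 3 targets it, but not word-finally → unchanged [b].
/o/ meets the environment for rule 1 (in an unstressed syllable) → [ə].
/j/ (between /o/ and /o/): no rule targets it → [j].
Rule 1 applies to /o/ (between /j/ and /b/: in an unstressed syllable) → [ə].
/b/ (between /o/ and /k/): rule 3 targets it, but not word-finally → unchanged [b].
/k/ (between /b/ and /a/) fails the environment for rule 4, so it stays [k].
/a/ — between /k/ and /s/; rule 1 does not apply here → [a].
/s/ — between /a/ and /a/, between two vowels — surfaces as [z] (rule 2).
/a/ meets the environment for rule 1 (in an unstressed syllable) → [ə].
/k/ (between /a/ and /b/): rule 4 targets it, but not word-initially → unchanged [k].
/b/ (between /k/ and /e/) is in the target of rule 3 but the environment (word-finally) is not met → [b].
/e/ (between /b/ and /t/): in an unstressed syllable, so rule 1 applies → [ə].
/t/ (word-final): rule 4 targets it, but not word-initially → unchanged [t].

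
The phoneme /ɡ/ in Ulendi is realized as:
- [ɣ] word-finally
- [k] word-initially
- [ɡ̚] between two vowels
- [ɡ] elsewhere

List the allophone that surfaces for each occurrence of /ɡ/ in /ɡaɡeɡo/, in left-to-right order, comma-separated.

[k], [ɡ̚], [ɡ̚]

Occurrence 1 (position 1): word-initially → [k].
Occurrence 2 (position 3): between two vowels → [ɡ̚].
Occurrence 3 (position 5): between two vowels → [ɡ̚].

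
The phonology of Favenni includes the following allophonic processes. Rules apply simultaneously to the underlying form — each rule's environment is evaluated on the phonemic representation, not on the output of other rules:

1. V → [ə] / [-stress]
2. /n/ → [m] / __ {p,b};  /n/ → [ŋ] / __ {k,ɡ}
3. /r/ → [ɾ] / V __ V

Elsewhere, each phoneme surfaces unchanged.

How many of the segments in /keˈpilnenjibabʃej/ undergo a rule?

5

Segments that undergo a rule: /e/ → [ə] (rule 1); /e/ → [ə] (rule 1); /i/ → [ə] (rule 1); /a/ → [ə] (rule 1); /e/ → [ə] (rule 1).
All other segments surface unchanged.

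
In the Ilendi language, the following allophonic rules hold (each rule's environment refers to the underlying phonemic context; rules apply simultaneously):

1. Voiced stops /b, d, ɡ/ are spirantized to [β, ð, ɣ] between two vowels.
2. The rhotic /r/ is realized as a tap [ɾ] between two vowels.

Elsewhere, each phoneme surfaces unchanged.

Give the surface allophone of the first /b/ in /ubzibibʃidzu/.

[b]

/b/ (between /u/ and /z/) fails the environment for rule 1, so it stays [b].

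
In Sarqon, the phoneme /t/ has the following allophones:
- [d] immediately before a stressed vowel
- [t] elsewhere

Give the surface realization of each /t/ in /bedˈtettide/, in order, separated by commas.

[d], [t], [t]

Occurrence 1 (position 4): immediately before a stressed vowel → [d].
Occurrence 2 (position 6): no conditioning environment matches → elsewhere allophone [t].
Occurrence 3 (position 7): no conditioning environment matches → elsewhere allophone [t].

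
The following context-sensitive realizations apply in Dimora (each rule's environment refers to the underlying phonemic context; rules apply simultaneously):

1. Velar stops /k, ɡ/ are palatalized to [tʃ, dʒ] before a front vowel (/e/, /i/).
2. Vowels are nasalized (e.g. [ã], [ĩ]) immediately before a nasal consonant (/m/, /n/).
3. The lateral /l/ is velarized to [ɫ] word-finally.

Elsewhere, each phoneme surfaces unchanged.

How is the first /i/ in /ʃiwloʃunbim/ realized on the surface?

/i/ (between /ʃ/ and /w/) is in the target of rule 2 but the environment (before a nasal consonant) is not met → [i].

[i]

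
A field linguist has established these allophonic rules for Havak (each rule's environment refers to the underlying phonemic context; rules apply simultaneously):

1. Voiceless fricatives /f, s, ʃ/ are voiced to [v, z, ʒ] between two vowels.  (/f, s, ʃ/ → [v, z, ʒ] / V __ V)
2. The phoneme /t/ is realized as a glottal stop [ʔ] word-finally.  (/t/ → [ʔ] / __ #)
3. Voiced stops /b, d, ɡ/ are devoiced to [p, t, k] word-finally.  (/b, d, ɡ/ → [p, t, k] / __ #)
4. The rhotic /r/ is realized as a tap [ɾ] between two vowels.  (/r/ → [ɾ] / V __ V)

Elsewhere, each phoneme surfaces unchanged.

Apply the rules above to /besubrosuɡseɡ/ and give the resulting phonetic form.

/b/ (word-initial) fails the environment for rule 3, so it stays [b].
/e/ (between /b/ and /s/) is unaffected → [e].
/s/ meets the environment for rule 1 (between two vowels) → [z].
/u/ stays [u].
/b/ (between /u/ and /r/) is in the target of rule 3 but the environment (word-finally) is not met → [b].
/r/ (between /b/ and /o/) fails the environment for rule 4, so it stays [r].
/o/ stays [o].
Rule 1 applies to /s/ (between /o/ and /u/: between two vowels) → [z].
/u/ (between /s/ and /ɡ/): no rule targets it → [u].
/ɡ/ (between /u/ and /s/): rule 3 targets it, but not word-finally → unchanged [ɡ].
/s/ — between /ɡ/ and /e/; rule 1 does not apply here → [s].
/e/ (between /s/ and /ɡ/): no rule targets it → [e].
/ɡ/ (word-final) occurs word-finally → [k] by rule 3.

[bezubrozuɡsek]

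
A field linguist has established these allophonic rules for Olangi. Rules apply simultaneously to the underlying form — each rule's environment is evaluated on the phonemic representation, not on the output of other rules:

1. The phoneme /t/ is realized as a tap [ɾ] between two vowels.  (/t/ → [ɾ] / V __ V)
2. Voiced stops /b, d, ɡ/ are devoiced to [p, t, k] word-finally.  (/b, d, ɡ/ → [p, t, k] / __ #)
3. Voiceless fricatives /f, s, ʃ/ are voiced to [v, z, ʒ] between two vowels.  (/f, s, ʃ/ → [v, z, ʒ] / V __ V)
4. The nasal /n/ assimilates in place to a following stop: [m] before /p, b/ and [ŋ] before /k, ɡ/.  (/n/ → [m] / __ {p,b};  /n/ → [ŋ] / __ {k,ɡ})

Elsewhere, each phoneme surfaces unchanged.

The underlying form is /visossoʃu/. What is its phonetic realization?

/v/ (word-initial): no rule targets it → [v].
/i/ (between /v/ and /s/): no rule targets it → [i].
/s/ meets the environment for rule 3 (between two vowels) → [z].
/o/ (between /s/ and /s/): no rule targets it → [o].
/s/ — between /o/ and /s/; rule 3 does not apply here → [s].
/s/ (between /s/ and /o/): rule 3 targets it, but not between two vowels → unchanged [s].
/o/ (between /s/ and /ʃ/): no rule targets it → [o].
/ʃ/ (between /o/ and /u/) occurs between two vowels → [ʒ] by rule 3.
/u/ stays [u].

[vizossoʒu]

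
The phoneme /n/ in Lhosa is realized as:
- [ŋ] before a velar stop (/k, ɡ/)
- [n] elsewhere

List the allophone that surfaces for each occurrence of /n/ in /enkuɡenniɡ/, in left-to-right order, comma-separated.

[ŋ], [n], [n]

Occurrence 1 (position 2): before a velar stop → [ŋ].
Occurrence 2 (position 7): no conditioning environment matches → elsewhere allophone [n].
Occurrence 3 (position 8): no conditioning environment matches → elsewhere allophone [n].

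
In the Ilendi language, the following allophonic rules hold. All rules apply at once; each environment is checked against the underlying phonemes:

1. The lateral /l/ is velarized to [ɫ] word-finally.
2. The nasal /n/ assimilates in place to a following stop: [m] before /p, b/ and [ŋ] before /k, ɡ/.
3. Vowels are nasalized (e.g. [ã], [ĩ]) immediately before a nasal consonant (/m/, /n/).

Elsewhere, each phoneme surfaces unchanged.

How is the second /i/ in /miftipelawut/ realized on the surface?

[i]

/i/ — between /t/ and /p/; rule 3 does not apply here → [i].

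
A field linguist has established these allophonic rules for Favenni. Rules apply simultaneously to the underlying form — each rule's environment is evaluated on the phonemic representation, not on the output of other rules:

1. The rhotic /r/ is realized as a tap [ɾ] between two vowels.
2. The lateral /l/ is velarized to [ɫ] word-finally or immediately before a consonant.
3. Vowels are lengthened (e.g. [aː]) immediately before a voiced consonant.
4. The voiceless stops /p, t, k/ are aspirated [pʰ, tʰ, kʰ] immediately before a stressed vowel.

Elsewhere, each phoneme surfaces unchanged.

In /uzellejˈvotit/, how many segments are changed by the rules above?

4

Segments that undergo a rule: /u/ → [uː] (rule 3); /e/ → [eː] (rule 3); /l/ → [ɫ] (rule 2); /e/ → [eː] (rule 3).
All other segments surface unchanged.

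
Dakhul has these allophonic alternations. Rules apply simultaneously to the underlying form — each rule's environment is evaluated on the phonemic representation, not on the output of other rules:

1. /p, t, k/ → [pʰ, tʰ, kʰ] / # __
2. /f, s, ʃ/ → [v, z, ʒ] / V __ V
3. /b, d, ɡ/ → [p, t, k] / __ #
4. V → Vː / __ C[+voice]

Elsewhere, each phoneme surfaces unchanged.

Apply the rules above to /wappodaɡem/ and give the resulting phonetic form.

[wappoːdaːɡeːm]

/a/ (between /w/ and /p/) is in the target of rule 4 but the environment (before a voiced consonant) is not met → [a].
/p/ — between /a/ and /p/; rule 1 does not apply here → [p].
/p/ (between /p/ and /o/) fails the environment for rule 1, so it stays [p].
/o/ (between /p/ and /d/) occurs before a voiced consonant → [oː] by rule 4.
/d/ (between /o/ and /a/) fails the environment for rule 3, so it stays [d].
/a/ meets the environment for rule 4 (before a voiced consonant) → [aː].
/ɡ/ (between /a/ and /e/): rule 3 targets it, but not word-finally → unchanged [ɡ].
/e/ meets the environment for rule 4 (before a voiced consonant) → [eː].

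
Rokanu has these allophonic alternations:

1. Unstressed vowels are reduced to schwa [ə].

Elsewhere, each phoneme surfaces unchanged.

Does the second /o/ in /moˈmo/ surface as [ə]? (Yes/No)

/o/ (word-final): rule 1 targets it, but not in an unstressed syllable → unchanged [o].
The actual realization is [o], not [ə].

No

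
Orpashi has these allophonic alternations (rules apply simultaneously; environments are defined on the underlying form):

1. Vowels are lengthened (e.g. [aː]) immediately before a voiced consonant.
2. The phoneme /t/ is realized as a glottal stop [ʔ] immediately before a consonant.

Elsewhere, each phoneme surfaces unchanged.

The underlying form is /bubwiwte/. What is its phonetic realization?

/b/ (word-initial) is unaffected → [b].
/u/ (between /b/ and /b/) occurs before a voiced consonant → [uː] by rule 1.
/b/ stays [b].
/w/ stays [w].
/i/ (between /w/ and /w/) occurs before a voiced consonant → [iː] by rule 1.
/w/ — not in any rule's target class → [w].
/t/ — between /w/ and /e/; rule 2 does not apply here → [t].
/e/ — word-final; rule 1 does not apply here → [e].

[buːbwiːwte]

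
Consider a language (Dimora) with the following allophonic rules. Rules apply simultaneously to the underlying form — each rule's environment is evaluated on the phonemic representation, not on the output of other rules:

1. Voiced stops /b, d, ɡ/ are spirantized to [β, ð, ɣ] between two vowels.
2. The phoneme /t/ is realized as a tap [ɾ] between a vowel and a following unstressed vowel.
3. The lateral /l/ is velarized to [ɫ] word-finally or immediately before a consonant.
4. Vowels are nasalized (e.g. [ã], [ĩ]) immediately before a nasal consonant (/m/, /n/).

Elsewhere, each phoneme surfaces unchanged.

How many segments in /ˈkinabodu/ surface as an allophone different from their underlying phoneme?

Segments that undergo a rule: /i/ → [ĩ] (rule 4); /b/ → [β] (rule 1); /d/ → [ð] (rule 1).
All other segments surface unchanged.

3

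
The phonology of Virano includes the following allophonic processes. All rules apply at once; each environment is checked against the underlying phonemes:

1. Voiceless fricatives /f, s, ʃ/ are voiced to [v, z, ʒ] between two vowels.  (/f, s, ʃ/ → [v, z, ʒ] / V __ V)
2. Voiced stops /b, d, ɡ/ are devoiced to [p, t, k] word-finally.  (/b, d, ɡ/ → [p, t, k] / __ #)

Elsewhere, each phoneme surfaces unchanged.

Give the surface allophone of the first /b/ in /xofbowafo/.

[b]

/b/ (between /f/ and /o/) fails the environment for rule 2, so it stays [b].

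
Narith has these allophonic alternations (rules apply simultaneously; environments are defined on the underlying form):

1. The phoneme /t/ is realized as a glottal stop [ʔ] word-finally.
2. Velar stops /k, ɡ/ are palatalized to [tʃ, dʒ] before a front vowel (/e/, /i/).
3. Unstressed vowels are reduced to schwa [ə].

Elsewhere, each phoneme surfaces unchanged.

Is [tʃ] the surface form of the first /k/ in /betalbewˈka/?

No

/k/ (between /w/ and /a/): rule 2 targets it, but not before a front vowel → unchanged [k].
The actual realization is [k], not [tʃ].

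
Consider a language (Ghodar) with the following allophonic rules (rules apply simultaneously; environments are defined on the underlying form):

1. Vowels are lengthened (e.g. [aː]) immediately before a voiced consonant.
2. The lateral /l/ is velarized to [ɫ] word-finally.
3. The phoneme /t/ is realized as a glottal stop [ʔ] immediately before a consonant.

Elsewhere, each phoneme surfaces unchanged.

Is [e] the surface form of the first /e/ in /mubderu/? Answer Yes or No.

/e/ (between /d/ and /r/): before a voiced consonant, so rule 1 applies → [eː].
The actual realization is [eː], not [e].

No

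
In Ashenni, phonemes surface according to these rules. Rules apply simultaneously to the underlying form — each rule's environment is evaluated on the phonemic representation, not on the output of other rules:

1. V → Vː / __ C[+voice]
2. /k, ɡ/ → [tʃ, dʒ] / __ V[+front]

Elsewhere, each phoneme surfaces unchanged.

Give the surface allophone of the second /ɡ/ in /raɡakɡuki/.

/ɡ/ (between /k/ and /u/): rule 2 targets it, but not before a front vowel → unchanged [ɡ].

[ɡ]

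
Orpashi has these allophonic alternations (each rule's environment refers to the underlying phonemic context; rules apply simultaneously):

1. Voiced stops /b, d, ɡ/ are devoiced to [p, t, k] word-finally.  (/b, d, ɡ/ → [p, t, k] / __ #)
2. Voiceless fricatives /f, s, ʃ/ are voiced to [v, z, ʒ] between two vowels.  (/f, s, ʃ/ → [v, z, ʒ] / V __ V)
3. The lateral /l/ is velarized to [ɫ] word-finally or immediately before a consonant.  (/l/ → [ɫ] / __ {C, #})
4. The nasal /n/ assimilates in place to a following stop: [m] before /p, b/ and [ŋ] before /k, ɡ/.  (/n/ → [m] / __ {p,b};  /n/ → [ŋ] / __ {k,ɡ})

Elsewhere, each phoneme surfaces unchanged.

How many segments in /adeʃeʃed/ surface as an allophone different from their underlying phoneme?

Segments that undergo a rule: /ʃ/ → [ʒ] (rule 2); /ʃ/ → [ʒ] (rule 2); /d/ → [t] (rule 1).
All other segments surface unchanged.

3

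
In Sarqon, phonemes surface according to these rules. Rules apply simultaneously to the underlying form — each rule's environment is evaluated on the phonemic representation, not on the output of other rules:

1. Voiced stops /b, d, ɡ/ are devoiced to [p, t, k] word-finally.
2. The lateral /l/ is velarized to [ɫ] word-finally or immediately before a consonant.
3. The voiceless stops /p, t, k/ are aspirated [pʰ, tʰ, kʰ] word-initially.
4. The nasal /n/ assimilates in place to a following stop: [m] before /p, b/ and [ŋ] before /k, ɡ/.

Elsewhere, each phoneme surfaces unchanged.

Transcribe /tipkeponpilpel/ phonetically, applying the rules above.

Rule 3 applies to /t/ (word-initial: word-initially) → [tʰ].
/i/ (between /t/ and /p/): no rule targets it → [i].
/p/ (between /i/ and /k/): rule 3 targets it, but not word-initially → unchanged [p].
/k/ — between /p/ and /e/; rule 3 does not apply here → [k].
/e/ (between /k/ and /p/): no rule targets it → [e].
/p/ — between /e/ and /o/; rule 3 does not apply here → [p].
/o/ stays [o].
/n/ (between /o/ and /p/): before a labial or velar stop, so rule 4 applies → [m].
/p/ (between /n/ and /i/): rule 3 targets it, but not word-initially → unchanged [p].
/i/ stays [i].
Rule 2 applies to /l/ (between /i/ and /p/: word-finally or immediately before a consonant) → [ɫ].
/p/ — between /l/ and /e/; rule 3 does not apply here → [p].
/e/ (between /p/ and /l/): no rule targets it → [e].
/l/ (word-final): word-finally or immediately before a consonant, so rule 2 applies → [ɫ].

[tʰipkepompiɫpeɫ]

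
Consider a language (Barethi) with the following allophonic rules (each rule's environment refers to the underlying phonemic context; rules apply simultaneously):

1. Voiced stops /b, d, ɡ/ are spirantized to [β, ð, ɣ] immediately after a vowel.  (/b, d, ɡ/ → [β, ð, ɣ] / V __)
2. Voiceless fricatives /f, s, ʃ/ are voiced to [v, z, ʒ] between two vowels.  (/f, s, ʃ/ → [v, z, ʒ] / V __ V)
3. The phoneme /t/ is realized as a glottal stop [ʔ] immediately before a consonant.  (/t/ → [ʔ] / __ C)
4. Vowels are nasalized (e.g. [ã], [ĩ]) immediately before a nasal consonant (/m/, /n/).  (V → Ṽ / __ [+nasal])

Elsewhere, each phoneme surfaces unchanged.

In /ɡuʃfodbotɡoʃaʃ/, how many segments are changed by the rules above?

3

Segments that undergo a rule: /d/ → [ð] (rule 1); /t/ → [ʔ] (rule 3); /ʃ/ → [ʒ] (rule 2).
All other segments surface unchanged.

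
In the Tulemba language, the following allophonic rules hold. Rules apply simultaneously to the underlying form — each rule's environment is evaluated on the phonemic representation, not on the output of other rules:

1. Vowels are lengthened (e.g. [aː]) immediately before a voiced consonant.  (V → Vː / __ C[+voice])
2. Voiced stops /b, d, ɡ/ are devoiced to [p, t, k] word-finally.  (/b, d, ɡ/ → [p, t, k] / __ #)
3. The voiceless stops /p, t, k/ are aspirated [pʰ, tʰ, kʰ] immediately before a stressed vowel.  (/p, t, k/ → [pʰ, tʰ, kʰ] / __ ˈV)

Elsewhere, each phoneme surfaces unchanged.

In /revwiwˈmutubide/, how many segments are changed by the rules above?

4

Segments that undergo a rule: /e/ → [eː] (rule 1); /i/ → [iː] (rule 1); /u/ → [uː] (rule 1); /i/ → [iː] (rule 1).
All other segments surface unchanged.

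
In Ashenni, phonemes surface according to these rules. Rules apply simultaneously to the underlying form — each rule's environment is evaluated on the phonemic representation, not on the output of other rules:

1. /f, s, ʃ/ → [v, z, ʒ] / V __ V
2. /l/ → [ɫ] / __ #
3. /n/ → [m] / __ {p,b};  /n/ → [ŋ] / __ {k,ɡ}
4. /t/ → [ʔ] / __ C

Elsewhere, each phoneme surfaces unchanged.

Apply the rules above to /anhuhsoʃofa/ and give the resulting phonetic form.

/n/ — between /a/ and /h/; rule 3 does not apply here → [n].
/s/ (between /h/ and /o/): rule 1 targets it, but not between two vowels → unchanged [s].
/ʃ/ — between /o/ and /o/, between two vowels — surfaces as [ʒ] (rule 1).
/f/ meets the environment for rule 1 (between two vowels) → [v].

[anhuhsoʒova]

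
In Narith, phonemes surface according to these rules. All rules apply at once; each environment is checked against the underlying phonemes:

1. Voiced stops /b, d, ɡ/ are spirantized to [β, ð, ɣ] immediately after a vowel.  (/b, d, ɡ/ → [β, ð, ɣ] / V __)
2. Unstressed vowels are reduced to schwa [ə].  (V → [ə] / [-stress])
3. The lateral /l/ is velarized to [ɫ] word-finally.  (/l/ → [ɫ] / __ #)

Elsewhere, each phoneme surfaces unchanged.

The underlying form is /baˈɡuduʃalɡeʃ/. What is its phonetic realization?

[bəˈɣuðəʃəlɡəʃ]

/b/ (word-initial): rule 1 targets it, but not immediately after a vowel → unchanged [b].
/a/ (between /b/ and /ɡ/) occurs in an unstressed syllable → [ə] by rule 2.
/ɡ/ — between /a/ and /u/, immediately after a vowel — surfaces as [ɣ] (rule 1).
/u/ (between /ɡ/ and /d/) is in the target of rule 2 but the environment (in an unstressed syllable) is not met → [u].
/d/ — between /u/ and /u/, immediately after a vowel — surfaces as [ð] (rule 1).
/u/ (between /d/ and /ʃ/) occurs in an unstressed syllable → [ə] by rule 2.
/ʃ/ (between /u/ and /a/): no rule targets it → [ʃ].
/a/ meets the environment for rule 2 (in an unstressed syllable) → [ə].
/l/ — between /a/ and /ɡ/; rule 3 does not apply here → [l].
/ɡ/ (between /l/ and /e/): rule 1 targets it, but not immediately after a vowel → unchanged [ɡ].
Rule 2 applies to /e/ (between /ɡ/ and /ʃ/: in an unstressed syllable) → [ə].
/ʃ/ (word-final) is unaffected → [ʃ].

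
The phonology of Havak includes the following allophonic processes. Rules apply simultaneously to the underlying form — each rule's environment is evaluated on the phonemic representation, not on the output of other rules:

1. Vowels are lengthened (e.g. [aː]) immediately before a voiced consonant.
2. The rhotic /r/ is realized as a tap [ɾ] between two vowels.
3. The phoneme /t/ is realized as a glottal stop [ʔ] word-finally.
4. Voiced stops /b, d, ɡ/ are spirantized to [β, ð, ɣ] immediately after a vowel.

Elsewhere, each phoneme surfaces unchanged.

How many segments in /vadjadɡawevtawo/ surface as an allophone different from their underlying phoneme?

Segments that undergo a rule: /a/ → [aː] (rule 1); /d/ → [ð] (rule 4); /a/ → [aː] (rule 1); /d/ → [ð] (rule 4); /a/ → [aː] (rule 1); /e/ → [eː] (rule 1); /a/ → [aː] (rule 1).
All other segments surface unchanged.

7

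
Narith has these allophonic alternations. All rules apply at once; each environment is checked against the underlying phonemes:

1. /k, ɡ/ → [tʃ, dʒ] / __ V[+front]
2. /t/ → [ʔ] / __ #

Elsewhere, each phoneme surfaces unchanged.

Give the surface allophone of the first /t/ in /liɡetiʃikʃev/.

/t/ (between /e/ and /i/) is in the target of rule 2 but the environment (word-finally) is not met → [t].

[t]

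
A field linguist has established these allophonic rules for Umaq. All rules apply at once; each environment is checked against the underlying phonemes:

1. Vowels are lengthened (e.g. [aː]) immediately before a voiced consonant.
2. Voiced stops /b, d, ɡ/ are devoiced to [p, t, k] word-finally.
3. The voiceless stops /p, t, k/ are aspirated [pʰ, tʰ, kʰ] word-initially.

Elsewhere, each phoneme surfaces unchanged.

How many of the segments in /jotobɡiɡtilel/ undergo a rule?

Segments that undergo a rule: /o/ → [oː] (rule 1); /i/ → [iː] (rule 1); /i/ → [iː] (rule 1); /e/ → [eː] (rule 1).
All other segments surface unchanged.

4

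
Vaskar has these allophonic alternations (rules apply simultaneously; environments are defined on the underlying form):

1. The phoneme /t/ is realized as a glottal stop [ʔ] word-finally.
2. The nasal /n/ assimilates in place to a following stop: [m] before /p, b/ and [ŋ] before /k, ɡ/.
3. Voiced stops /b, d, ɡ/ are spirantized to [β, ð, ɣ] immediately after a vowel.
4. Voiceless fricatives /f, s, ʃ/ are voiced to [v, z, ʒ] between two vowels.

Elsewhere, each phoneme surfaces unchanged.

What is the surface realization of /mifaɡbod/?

[mivaɣboð]

/m/ — not in any rule's target class → [m].
/i/ — not in any rule's target class → [i].
/f/ (between /i/ and /a/): between two vowels, so rule 4 applies → [v].
/a/ (between /f/ and /ɡ/): no rule targets it → [a].
/ɡ/ — between /a/ and /b/, immediately after a vowel — surfaces as [ɣ] (rule 3).
/b/ — between /ɡ/ and /o/; rule 3 does not apply here → [b].
/o/ — not in any rule's target class → [o].
/d/ — word-final, immediately after a vowel — surfaces as [ð] (rule 3).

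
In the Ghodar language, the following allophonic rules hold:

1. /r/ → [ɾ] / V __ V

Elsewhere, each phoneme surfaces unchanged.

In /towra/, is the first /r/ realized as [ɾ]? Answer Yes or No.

/r/ — between /w/ and /a/; rule 1 does not apply here → [r].
The actual realization is [r], not [ɾ].

No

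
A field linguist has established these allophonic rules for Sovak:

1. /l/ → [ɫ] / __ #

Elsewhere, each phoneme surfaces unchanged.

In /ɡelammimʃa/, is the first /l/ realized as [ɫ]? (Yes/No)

No

/l/ (between /e/ and /a/): rule 1 targets it, but not word-finally → unchanged [l].
The actual realization is [l], not [ɫ].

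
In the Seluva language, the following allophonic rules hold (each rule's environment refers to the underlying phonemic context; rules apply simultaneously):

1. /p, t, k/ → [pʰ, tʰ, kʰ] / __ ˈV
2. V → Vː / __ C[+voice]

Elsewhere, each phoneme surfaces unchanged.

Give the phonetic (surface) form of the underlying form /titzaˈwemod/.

/t/ (word-initial) is in the target of rule 1 but the environment (immediately before a stressed vowel) is not met → [t].
/i/ (between /t/ and /t/) is in the target of rule 2 but the environment (before a voiced consonant) is not met → [i].
/t/ (between /i/ and /z/): rule 1 targets it, but not immediately before a stressed vowel → unchanged [t].
/a/ — between /z/ and /w/, before a voiced consonant — surfaces as [aː] (rule 2).
Rule 2 applies to /e/ (between /w/ and /m/: before a voiced consonant) → [eː].
/o/ (between /m/ and /d/): before a voiced consonant, so rule 2 applies → [oː].

[titzaːˈweːmoːd]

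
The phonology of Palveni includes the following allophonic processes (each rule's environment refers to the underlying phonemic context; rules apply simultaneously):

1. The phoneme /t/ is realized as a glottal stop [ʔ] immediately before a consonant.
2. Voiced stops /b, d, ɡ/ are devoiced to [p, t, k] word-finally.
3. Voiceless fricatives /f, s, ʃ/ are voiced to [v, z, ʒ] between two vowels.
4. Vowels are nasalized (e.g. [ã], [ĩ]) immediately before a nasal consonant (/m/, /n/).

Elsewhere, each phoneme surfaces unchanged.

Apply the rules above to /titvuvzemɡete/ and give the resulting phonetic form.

/t/ (word-initial) is in the target of rule 1 but the environment (immediately before a consonant) is not met → [t].
/i/ — between /t/ and /t/; rule 4 does not apply here → [i].
/t/ meets the environment for rule 1 (immediately before a consonant) → [ʔ].
/u/ (between /v/ and /v/) is in the target of rule 4 but the environment (before a nasal consonant) is not met → [u].
/e/ meets the environment for rule 4 (before a nasal consonant) → [ẽ].
/ɡ/ (between /m/ and /e/) fails the environment for rule 2, so it stays [ɡ].
/e/ (between /ɡ/ and /t/) is in the target of rule 4 but the environment (before a nasal consonant) is not met → [e].
/t/ (between /e/ and /e/): rule 1 targets it, but not immediately before a consonant → unchanged [t].
/e/ (word-final) is in the target of rule 4 but the environment (before a nasal consonant) is not met → [e].

[tiʔvuvzẽmɡete]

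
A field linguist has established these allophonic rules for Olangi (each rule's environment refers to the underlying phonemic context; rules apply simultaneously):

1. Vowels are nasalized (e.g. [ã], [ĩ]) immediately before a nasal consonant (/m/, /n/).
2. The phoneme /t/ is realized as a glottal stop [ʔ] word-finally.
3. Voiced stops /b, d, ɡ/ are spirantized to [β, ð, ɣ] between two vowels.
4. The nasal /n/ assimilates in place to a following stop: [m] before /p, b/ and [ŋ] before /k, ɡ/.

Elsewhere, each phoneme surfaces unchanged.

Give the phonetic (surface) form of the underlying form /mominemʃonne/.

[mõmĩnẽmʃõnne]

/m/ (word-initial): no rule targets it → [m].
/o/ meets the environment for rule 1 (before a nasal consonant) → [õ].
/m/ stays [m].
/i/ (between /m/ and /n/): before a nasal consonant, so rule 1 applies → [ĩ].
/n/ (between /i/ and /e/) is in the target of rule 4 but the environment (before a labial or velar stop) is not met → [n].
/e/ — between /n/ and /m/, before a nasal consonant — surfaces as [ẽ] (rule 1).
/m/ stays [m].
/ʃ/ — not in any rule's target class → [ʃ].
Rule 1 applies to /o/ (between /ʃ/ and /n/: before a nasal consonant) → [õ].
/n/ (between /o/ and /n/) is in the target of rule 4 but the environment (before a labial or velar stop) is not met → [n].
/n/ (between /n/ and /e/) fails the environment for rule 4, so it stays [n].
/e/ — word-final; rule 1 does not apply here → [e].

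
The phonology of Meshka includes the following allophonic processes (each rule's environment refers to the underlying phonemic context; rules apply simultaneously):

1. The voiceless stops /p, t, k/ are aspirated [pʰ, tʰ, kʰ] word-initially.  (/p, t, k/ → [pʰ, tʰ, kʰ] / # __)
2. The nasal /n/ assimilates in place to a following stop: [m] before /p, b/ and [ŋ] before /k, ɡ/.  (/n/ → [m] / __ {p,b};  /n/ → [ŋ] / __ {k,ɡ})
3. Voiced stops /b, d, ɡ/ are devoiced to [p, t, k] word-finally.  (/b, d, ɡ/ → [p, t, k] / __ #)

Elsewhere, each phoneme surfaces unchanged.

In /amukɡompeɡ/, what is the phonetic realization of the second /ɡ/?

[k]

/ɡ/ meets the environment for rule 3 (word-finally) → [k].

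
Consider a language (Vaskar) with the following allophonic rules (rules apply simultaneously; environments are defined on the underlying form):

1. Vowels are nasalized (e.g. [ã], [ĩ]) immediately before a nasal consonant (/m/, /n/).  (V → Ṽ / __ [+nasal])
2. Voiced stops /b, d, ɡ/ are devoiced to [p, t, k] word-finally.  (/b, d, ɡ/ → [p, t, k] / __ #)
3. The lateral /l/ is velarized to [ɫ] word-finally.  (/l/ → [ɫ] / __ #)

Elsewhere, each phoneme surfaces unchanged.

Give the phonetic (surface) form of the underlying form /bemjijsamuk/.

/b/ — word-initial; rule 2 does not apply here → [b].
/e/ — between /b/ and /m/, before a nasal consonant — surfaces as [ẽ] (rule 1).
/i/ (between /j/ and /j/) is in the target of rule 1 but the environment (before a nasal consonant) is not met → [i].
/a/ — between /s/ and /m/, before a nasal consonant — surfaces as [ã] (rule 1).
/u/ (between /m/ and /k/) is in the target of rule 1 but the environment (before a nasal consonant) is not met → [u].

[bẽmjijsãmuk]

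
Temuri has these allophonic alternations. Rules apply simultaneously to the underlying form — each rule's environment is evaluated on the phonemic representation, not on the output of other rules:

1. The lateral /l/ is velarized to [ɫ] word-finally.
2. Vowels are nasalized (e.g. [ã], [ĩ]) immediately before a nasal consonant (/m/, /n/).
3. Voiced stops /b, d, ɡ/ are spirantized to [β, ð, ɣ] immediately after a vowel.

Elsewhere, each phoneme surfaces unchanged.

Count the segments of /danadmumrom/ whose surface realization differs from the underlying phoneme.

Segments that undergo a rule: /a/ → [ã] (rule 2); /d/ → [ð] (rule 3); /u/ → [ũ] (rule 2); /o/ → [õ] (rule 2).
All other segments surface unchanged.

4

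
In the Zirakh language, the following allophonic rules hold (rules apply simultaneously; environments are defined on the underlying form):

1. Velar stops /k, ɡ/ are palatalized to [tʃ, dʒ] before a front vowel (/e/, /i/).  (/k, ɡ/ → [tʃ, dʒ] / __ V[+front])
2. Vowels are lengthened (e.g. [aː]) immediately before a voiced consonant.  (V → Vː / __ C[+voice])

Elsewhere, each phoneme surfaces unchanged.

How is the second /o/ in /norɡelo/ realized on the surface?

[o]

/o/ (word-final) is in the target of rule 2 but the environment (before a voiced consonant) is not met → [o].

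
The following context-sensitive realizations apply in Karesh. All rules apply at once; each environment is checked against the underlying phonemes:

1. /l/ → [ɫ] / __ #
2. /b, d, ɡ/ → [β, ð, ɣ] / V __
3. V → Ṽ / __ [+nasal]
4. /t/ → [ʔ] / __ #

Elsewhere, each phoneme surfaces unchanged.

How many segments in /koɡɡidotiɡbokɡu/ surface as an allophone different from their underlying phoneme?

Segments that undergo a rule: /ɡ/ → [ɣ] (rule 2); /d/ → [ð] (rule 2); /ɡ/ → [ɣ] (rule 2).
All other segments surface unchanged.

3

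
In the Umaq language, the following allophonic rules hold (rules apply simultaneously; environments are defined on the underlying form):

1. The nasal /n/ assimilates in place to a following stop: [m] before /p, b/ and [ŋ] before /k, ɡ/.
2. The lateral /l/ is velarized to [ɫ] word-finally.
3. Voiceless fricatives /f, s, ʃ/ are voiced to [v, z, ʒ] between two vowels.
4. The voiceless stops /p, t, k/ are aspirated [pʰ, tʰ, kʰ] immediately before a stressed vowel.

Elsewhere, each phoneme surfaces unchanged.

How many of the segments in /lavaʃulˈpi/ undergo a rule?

Segments that undergo a rule: /ʃ/ → [ʒ] (rule 3); /p/ → [pʰ] (rule 4).
All other segments surface unchanged.

2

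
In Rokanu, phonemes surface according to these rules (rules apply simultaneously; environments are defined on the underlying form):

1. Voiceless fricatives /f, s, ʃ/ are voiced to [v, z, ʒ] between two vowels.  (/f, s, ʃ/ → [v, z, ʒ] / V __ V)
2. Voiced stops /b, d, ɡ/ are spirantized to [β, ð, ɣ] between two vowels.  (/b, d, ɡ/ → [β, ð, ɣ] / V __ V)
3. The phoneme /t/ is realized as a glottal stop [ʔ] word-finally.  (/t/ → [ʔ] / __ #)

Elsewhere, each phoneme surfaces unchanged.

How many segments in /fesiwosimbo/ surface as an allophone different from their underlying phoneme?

2

Segments that undergo a rule: /s/ → [z] (rule 1); /s/ → [z] (rule 1).
All other segments surface unchanged.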